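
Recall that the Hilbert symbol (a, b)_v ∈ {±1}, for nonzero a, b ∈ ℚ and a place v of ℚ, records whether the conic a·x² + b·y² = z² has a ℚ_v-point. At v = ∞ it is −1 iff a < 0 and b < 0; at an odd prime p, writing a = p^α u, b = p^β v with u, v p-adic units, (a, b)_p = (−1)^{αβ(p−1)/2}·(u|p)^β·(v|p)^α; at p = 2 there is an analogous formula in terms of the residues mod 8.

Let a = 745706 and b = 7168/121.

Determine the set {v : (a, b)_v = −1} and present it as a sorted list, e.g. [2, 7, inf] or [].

Mod squares: a ≡ 745706, b ≡ 7. Check v ∈ {∞, 2, 7, 11, 13, 23, 29, 43}.
v=7: a=7^0·(≡3), b=7^1·(≡1) mod 7; (3|7)=-1, (1|7)=+1; (−1)^{0·1·3}·(-1)^1·(+1)^0 = -1.
v=11: a=11^0·(≡5), b=11^-2·(≡7) mod 11; (5|11)=+1, (7|11)=-1; (−1)^{0·-2·5}·(+1)^-2·(-1)^0 = +1.
v=∞: 745706 > 0 and 7 > 0  ⇒  (a,b)_∞ = +1.
v=43: a=43^1·(≡13), b=43^0·(≡7) mod 43; (13|43)=+1, (7|43)=-1; (−1)^{1·0·21}·(+1)^0·(-1)^1 = -1.
v=2: v_2(a)=1, v_2(b)=10; units ≡ 5, 7 (mod 8); ε·ε+αω+βω = 0·1+1·0+10·1 ≡ 0  ⇒  (a,b)_2 = +1.
v=13: a=13^1·(≡6), b=13^0·(≡11) mod 13; (6|13)=-1, (11|13)=-1; (−1)^{1·0·6}·(-1)^0·(-1)^1 = -1.
v=29: a=29^1·(≡20), b=29^0·(≡1) mod 29; (20|29)=+1, (1|29)=+1; (−1)^{1·0·14}·(+1)^0·(+1)^1 = +1.
v=23: a=23^1·(≡15), b=23^0·(≡14) mod 23; (15|23)=-1, (14|23)=-1; (−1)^{1·0·11}·(-1)^0·(-1)^1 = -1.
(745706, 7 / ℚ) ramifies at {7, 13, 23, 43}: a division algebra.

[7, 13, 23, 43]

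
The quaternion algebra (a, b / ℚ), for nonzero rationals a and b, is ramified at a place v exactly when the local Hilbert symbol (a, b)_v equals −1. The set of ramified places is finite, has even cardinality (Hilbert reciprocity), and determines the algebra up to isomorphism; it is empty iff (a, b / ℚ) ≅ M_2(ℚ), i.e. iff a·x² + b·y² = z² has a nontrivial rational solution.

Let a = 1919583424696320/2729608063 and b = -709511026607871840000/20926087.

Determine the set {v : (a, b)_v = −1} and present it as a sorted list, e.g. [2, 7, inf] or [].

[2, 5]

(a, b) ≡ (35, -2737) mod (ℚ^×)²; places V = {2, 3, 5, 7, 11, 13, 17, 19, 23, 29, 31, ∞}.
(a,b)_29: α=2, u≡23; β=2, v≡15 (mod 29); (23|29)=+1, (15|29)=-1; sign (−1)^0·+1^2·-1^2 = +1.
(a,b)_11: α=0, u≡7; β=2, v≡6 (mod 11); (7|11)=-1, (6|11)=-1; sign (−1)^0·-1^2·-1^0 = +1.
(a,b)_∞: sgn(35)=+, sgn(-2737)=−, so +1.
(a,b)_23: α=2, u≡13; β=3, v≡14 (mod 23); (13|23)=+1, (14|23)=-1; sign (−1)^0·+1^3·-1^2 = +1.
(a,b)_2: α=12, β=8; u≡3, v≡7 (mod 8); ε(u)ε(v)=1·1, αω(v)=12·0, βω(u)=8·1; sum ≡ 1  ⇒  -1.
(a,b)_17: α=2, u≡8; β=3, v≡9 (mod 17); (8|17)=+1, (9|17)=+1; sign (−1)^0·+1^3·+1^2 = +1.
(a,b)_7: α=-5, u≡6; β=-3, v≡4 (mod 7); (6|7)=-1, (4|7)=+1; sign (−1)^1·-1^-3·+1^-5 = +1.
(a,b)_3: α=6, u≡2; β=6, v≡2 (mod 3); (2|3)=-1, (2|3)=-1; sign (−1)^0·-1^6·-1^6 = +1.
(a,b)_31: α=-2, u≡7; β=0, v≡30 (mod 31); (7|31)=+1, (30|31)=-1; sign (−1)^0·+1^0·-1^-2 = +1.
(a,b)_19: α=0, u≡16; β=-2, v≡18 (mod 19); (16|19)=+1, (18|19)=-1; sign (−1)^0·+1^-2·-1^0 = +1.
(a,b)_13: α=-2, u≡3; β=-2, v≡6 (mod 13); (3|13)=+1, (6|13)=-1; sign (−1)^0·+1^-2·-1^-2 = +1.
(a,b)_5: α=1, u≡3; β=4, v≡3 (mod 5); (3|5)=-1, (3|5)=-1; sign (−1)^0·-1^4·-1^1 = -1.
(35, -2737 / ℚ) ramifies at {2, 5}: a division algebra.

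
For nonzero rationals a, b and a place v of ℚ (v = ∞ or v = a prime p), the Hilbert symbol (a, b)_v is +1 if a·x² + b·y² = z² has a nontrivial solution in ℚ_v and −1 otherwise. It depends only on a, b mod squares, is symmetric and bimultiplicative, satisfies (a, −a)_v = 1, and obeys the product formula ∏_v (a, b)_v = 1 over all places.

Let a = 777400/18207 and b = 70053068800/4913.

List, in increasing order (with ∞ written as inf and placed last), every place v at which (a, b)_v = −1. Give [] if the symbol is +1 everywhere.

Mod squares: a ≡ 322, b ≡ 4301. Check v ∈ {∞, 2, 3, 5, 7, 11, 13, 17, 23}.
v=∞: 322 > 0 and 4301 > 0  ⇒  (a,b)_∞ = +1.
v=2: v_2(a)=3, v_2(b)=16; units ≡ 1, 5 (mod 8); ε·ε+αω+βω = 0·0+3·1+16·0 ≡ 1  ⇒  (a,b)_2 = -1.
v=7: a=7^-1·(≡2), b=7^0·(≡6) mod 7; (2|7)=+1, (6|7)=-1; (−1)^{-1·0·3}·(+1)^0·(-1)^-1 = -1.
v=5: a=5^2·(≡3), b=5^2·(≡4) mod 5; (3|5)=-1, (4|5)=+1; (−1)^{2·2·2}·(-1)^2·(+1)^2 = +1.
v=3: a=3^-2·(≡1), b=3^0·(≡2) mod 3; (1|3)=+1, (2|3)=-1; (−1)^{-2·0·1}·(+1)^0·(-1)^-2 = +1.
v=11: a=11^0·(≡4), b=11^1·(≡6) mod 11; (4|11)=+1, (6|11)=-1; (−1)^{0·1·5}·(+1)^1·(-1)^0 = +1.
v=13: a=13^2·(≡9), b=13^2·(≡5) mod 13; (9|13)=+1, (5|13)=-1; (−1)^{2·2·6}·(+1)^2·(-1)^2 = +1.
v=23: a=23^1·(≡19), b=23^1·(≡8) mod 23; (19|23)=-1, (8|23)=+1; (−1)^{1·1·11}·(-1)^1·(+1)^1 = +1.
v=17: a=17^-2·(≡2), b=17^-3·(≡16) mod 17; (2|17)=+1, (16|17)=+1; (−1)^{-2·-3·8}·(+1)^-3·(+1)^-2 = +1.
Ram(322, 4301) = {2, 7}; no ℚ_2-point on the conic.

[2, 7]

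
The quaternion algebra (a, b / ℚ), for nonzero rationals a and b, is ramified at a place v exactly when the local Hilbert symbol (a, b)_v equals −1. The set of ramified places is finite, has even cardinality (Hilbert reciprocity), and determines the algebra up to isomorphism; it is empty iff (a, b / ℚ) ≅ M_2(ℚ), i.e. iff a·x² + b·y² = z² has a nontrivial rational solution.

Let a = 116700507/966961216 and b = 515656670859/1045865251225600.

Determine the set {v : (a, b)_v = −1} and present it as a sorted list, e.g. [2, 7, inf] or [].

(a, b) ≡ (3, 11) mod (ℚ^×)²; places V = {2, 3, 5, 7, 11, 13, 23, ∞}.
(a,b)_5: α=0, u≡2; β=-2, v≡1 (mod 5); (2|5)=-1, (1|5)=+1; sign (−1)^0·-1^-2·+1^0 = +1.
(a,b)_7: α=2, u≡3; β=0, v≡1 (mod 7); (3|7)=-1, (1|7)=+1; sign (−1)^0·-1^0·+1^2 = +1.
(a,b)_11: α=2, u≡9; β=3, v≡9 (mod 11); (9|11)=+1, (9|11)=+1; sign (−1)^0·+1^3·+1^2 = +1.
(a,b)_23: α=-2, u≡1; β=-2, v≡10 (mod 23); (1|23)=+1, (10|23)=-1; sign (−1)^0·+1^-2·-1^-2 = +1.
(a,b)_13: α=-4, u≡10; β=-6, v≡6 (mod 13); (10|13)=+1, (6|13)=-1; sign (−1)^0·+1^-6·-1^-4 = +1.
(a,b)_3: α=9, u≡1; β=18, v≡2 (mod 3); (1|3)=+1, (2|3)=-1; sign (−1)^0·+1^18·-1^9 = -1.
(a,b)_∞: sgn(3)=+, sgn(11)=+, so +1.
(a,b)_2: α=-6, β=-14; u≡3, v≡3 (mod 8); ε(u)ε(v)=1·1, αω(v)=-6·1, βω(u)=-14·1; sum ≡ 1  ⇒  -1.
(3, 11 / ℚ) ramifies at {2, 3}: a division algebra.

[2, 3]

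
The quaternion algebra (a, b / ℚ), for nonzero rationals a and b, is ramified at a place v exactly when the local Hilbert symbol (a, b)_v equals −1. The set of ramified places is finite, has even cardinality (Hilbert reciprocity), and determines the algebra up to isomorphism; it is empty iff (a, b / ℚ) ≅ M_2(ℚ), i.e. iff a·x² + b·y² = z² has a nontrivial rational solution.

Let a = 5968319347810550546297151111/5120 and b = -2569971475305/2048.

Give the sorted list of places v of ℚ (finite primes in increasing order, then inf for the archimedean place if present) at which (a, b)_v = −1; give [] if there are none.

(a, b) ≡ (112955, -37749010) mod (ℚ^×)²; places V = {2, 3, 5, 13, 17, 19, 29, 31, 41, ∞}.
(a,b)_13: α=2, u≡11; β=1, v≡12 (mod 13); (11|13)=-1, (12|13)=+1; sign (−1)^0·-1^1·+1^2 = -1.
(a,b)_3: α=8, u≡2; β=4, v≡2 (mod 3); (2|3)=-1, (2|3)=-1; sign (−1)^0·-1^4·-1^8 = +1.
(a,b)_29: α=3, u≡9; β=1, v≡20 (mod 29); (9|29)=+1, (20|29)=+1; sign (−1)^0·+1^1·+1^3 = +1.
(a,b)_19: α=3, u≡4; β=1, v≡3 (mod 19); (4|19)=+1, (3|19)=-1; sign (−1)^1·+1^1·-1^3 = +1.
(a,b)_31: α=2, u≡24; β=1, v≡10 (mod 31); (24|31)=-1, (10|31)=+1; sign (−1)^0·-1^1·+1^2 = -1.
(a,b)_5: α=-1, u≡4; β=1, v≡3 (mod 5); (4|5)=+1, (3|5)=-1; sign (−1)^0·+1^1·-1^-1 = -1.
(a,b)_17: α=2, u≡14; β=1, v≡5 (mod 17); (14|17)=-1, (5|17)=-1; sign (−1)^0·-1^1·-1^2 = -1.
(a,b)_∞: sgn(112955)=+, sgn(-37749010)=−, so +1.
(a,b)_41: α=5, u≡9; β=2, v≡25 (mod 41); (9|41)=+1, (25|41)=+1; sign (−1)^0·+1^2·+1^5 = +1.
(a,b)_2: α=-10, β=-11; u≡3, v≡7 (mod 8); ε(u)ε(v)=1·1, αω(v)=-10·0, βω(u)=-11·1; sum ≡ 0  ⇒  +1.
Ram(112955, -37749010) = {5, 13, 17, 31}; no ℚ_5-point on the conic.

[5, 13, 17, 31]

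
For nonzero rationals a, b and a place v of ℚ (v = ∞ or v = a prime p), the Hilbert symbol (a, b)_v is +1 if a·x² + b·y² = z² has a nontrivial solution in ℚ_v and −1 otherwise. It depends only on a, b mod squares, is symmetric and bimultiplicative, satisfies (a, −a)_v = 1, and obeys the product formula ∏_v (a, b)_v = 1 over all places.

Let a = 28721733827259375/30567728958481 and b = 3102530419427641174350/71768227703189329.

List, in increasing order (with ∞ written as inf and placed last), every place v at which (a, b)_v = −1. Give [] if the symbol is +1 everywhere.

(a, b) ≡ (15, 14) mod (ℚ^×)²; places V = {2, 3, 5, 7, 11, 13, 23, 41, ∞}.
(a,b)_∞: sgn(15)=+, sgn(14)=+, so +1.
(a,b)_11: α=-2, u≡9; β=0, v≡1 (mod 11); (9|11)=+1, (1|11)=+1; sign (−1)^0·+1^0·+1^-2 = +1.
(a,b)_7: α=8, u≡2; β=11, v≡1 (mod 7); (2|7)=+1, (1|7)=+1; sign (−1)^0·+1^11·+1^8 = +1.
(a,b)_2: α=0, β=1; u≡7, v≡7 (mod 8); ε(u)ε(v)=1·1, αω(v)=0·0, βω(u)=1·0; sum ≡ 1  ⇒  -1.
(a,b)_23: α=-2, u≡17; β=-2, v≡7 (mod 23); (17|23)=-1, (7|23)=-1; sign (−1)^0·-1^-2·-1^-2 = +1.
(a,b)_41: α=-4, u≡15; β=-6, v≡17 (mod 41); (15|41)=-1, (17|41)=-1; sign (−1)^0·-1^-6·-1^-4 = +1.
(a,b)_13: α=-2, u≡8; β=-4, v≡10 (mod 13); (8|13)=-1, (10|13)=+1; sign (−1)^0·-1^-4·+1^-2 = +1.
(a,b)_5: α=5, u≡3; β=2, v≡1 (mod 5); (3|5)=-1, (1|5)=+1; sign (−1)^0·-1^2·+1^5 = +1.
(a,b)_3: α=13, u≡2; β=22, v≡2 (mod 3); (2|3)=-1, (2|3)=-1; sign (−1)^0·-1^22·-1^13 = -1.
|Ram(15, 14)| = 2, even; anisotropic at {2, 3}.

[2, 3]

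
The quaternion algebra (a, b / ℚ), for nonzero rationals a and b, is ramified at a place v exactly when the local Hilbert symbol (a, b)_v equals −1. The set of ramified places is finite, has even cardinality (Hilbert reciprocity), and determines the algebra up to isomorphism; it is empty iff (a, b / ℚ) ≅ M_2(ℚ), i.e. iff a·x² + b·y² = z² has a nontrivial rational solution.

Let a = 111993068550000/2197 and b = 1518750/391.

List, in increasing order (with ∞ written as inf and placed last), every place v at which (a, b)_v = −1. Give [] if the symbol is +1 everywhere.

[2, 3, 5, 17, 23, 29]

(a, b) ≡ (1430715, 11730) mod (ℚ^×)²; places V = {2, 3, 5, 11, 13, 17, 23, 29, ∞}.
(a,b)_3: α=1, u≡1; β=5, v≡1 (mod 3); (1|3)=+1, (1|3)=+1; sign (−1)^1·+1^5·+1^1 = -1.
(a,b)_∞: sgn(1430715)=+, sgn(11730)=+, so +1.
(a,b)_2: α=4, β=1; u≡3, v≡1 (mod 8); ε(u)ε(v)=1·0, αω(v)=4·0, βω(u)=1·1; sum ≡ 1  ⇒  -1.
(a,b)_5: α=5, u≡3; β=5, v≡1 (mod 5); (3|5)=-1, (1|5)=+1; sign (−1)^0·-1^5·+1^5 = -1.
(a,b)_29: α=3, u≡23; β=0, v≡18 (mod 29); (23|29)=+1, (18|29)=-1; sign (−1)^0·+1^0·-1^3 = -1.
(a,b)_13: α=-3, u≡1; β=0, v≡12 (mod 13); (1|13)=+1, (12|13)=+1; sign (−1)^0·+1^0·+1^-3 = +1.
(a,b)_11: α=3, u≡1; β=0, v≡4 (mod 11); (1|11)=+1, (4|11)=+1; sign (−1)^0·+1^0·+1^3 = +1.
(a,b)_17: α=0, u≡3; β=-1, v≡12 (mod 17); (3|17)=-1, (12|17)=-1; sign (−1)^0·-1^-1·-1^0 = -1.
(a,b)_23: α=1, u≡2; β=-1, v≡13 (mod 23); (2|23)=+1, (13|23)=+1; sign (−1)^1·+1^-1·+1^1 = -1.
|Ram(1430715, 11730)| = 6, even; anisotropic at {2, 3, 5, 17, 23, 29}.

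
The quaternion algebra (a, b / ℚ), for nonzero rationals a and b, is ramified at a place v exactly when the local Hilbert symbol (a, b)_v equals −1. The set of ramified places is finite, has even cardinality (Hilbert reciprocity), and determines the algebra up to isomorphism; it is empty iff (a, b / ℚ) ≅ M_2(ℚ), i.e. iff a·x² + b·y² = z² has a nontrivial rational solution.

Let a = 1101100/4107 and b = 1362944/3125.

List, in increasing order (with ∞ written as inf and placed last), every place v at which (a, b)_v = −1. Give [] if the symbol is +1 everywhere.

Mod squares: a ≡ 273, b ≡ 55. Check v ∈ {∞, 2, 3, 5, 7, 11, 13, 37}.
v=37: a=37^-2·(≡18), b=37^0·(≡29) mod 37; (18|37)=-1, (29|37)=-1; (−1)^{-2·0·18}·(-1)^0·(-1)^-2 = +1.
v=∞: 273 > 0 and 55 > 0  ⇒  (a,b)_∞ = +1.
v=11: a=11^2·(≡9), b=11^3·(≡1) mod 11; (9|11)=+1, (1|11)=+1; (−1)^{2·3·5}·(+1)^3·(+1)^2 = +1.
v=7: a=7^1·(≡2), b=7^0·(≡3) mod 7; (2|7)=+1, (3|7)=-1; (−1)^{1·0·3}·(+1)^0·(-1)^1 = -1.
v=3: a=3^-1·(≡1), b=3^0·(≡1) mod 3; (1|3)=+1, (1|3)=+1; (−1)^{-1·0·1}·(+1)^0·(+1)^-1 = +1.
v=5: a=5^2·(≡2), b=5^-5·(≡4) mod 5; (2|5)=-1, (4|5)=+1; (−1)^{2·-5·2}·(-1)^-5·(+1)^2 = -1.
v=2: v_2(a)=2, v_2(b)=10; units ≡ 1, 7 (mod 8); ε·ε+αω+βω = 0·1+2·0+10·0 ≡ 0  ⇒  (a,b)_2 = +1.
v=13: a=13^1·(≡8), b=13^0·(≡10) mod 13; (8|13)=-1, (10|13)=+1; (−1)^{1·0·6}·(-1)^0·(+1)^1 = +1.
Ram(273, 55) = {5, 7}; no ℚ_5-point on the conic.

[5, 7]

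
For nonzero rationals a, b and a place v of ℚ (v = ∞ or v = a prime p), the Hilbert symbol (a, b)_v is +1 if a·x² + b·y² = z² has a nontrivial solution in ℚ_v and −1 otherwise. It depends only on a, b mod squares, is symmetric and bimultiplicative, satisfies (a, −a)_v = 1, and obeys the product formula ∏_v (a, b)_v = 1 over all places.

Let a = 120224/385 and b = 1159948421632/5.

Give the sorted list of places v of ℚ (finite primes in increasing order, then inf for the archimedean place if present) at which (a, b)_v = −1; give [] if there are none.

[2, 17]

(a, b) ≡ (10010, 22610) mod (ℚ^×)²; places V = {2, 5, 7, 11, 13, 17, 19, ∞}.
(a,b)_11: α=-1, u≡8; β=2, v≡1 (mod 11); (8|11)=-1, (1|11)=+1; sign (−1)^0·-1^2·+1^-1 = +1.
(a,b)_19: α=0, u≡6; β=1, v≡2 (mod 19); (6|19)=+1, (2|19)=-1; sign (−1)^0·+1^1·-1^0 = +1.
(a,b)_17: α=2, u≡10; β=1, v≡2 (mod 17); (10|17)=-1, (2|17)=+1; sign (−1)^0·-1^1·+1^2 = -1.
(a,b)_13: α=1, u≡12; β=2, v≡12 (mod 13); (12|13)=+1, (12|13)=+1; sign (−1)^0·+1^2·+1^1 = +1.
(a,b)_∞: sgn(10010)=+, sgn(22610)=+, so +1.
(a,b)_7: α=-1, u≡1; β=3, v≡6 (mod 7); (1|7)=+1, (6|7)=-1; sign (−1)^1·+1^3·-1^-1 = +1.
(a,b)_2: α=5, β=9; u≡5, v≡1 (mod 8); ε(u)ε(v)=0·0, αω(v)=5·0, βω(u)=9·1; sum ≡ 1  ⇒  -1.
(a,b)_5: α=-1, u≡2; β=-1, v≡2 (mod 5); (2|5)=-1, (2|5)=-1; sign (−1)^0·-1^-1·-1^-1 = +1.
(10010, 22610 / ℚ) ramifies at {2, 17}: a division algebra.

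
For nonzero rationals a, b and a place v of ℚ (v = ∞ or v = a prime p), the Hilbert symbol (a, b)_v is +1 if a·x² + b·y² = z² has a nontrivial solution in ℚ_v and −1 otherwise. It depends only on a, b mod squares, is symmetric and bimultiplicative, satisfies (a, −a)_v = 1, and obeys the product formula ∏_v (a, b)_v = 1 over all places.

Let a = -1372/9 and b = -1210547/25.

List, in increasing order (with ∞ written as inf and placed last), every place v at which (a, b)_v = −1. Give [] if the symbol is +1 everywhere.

(a, b) ≡ (-7, -7163) mod (ℚ^×)²; places V = {2, 3, 5, 7, 13, 19, 29, ∞}.
(a,b)_5: α=0, u≡2; β=-2, v≡3 (mod 5); (2|5)=-1, (3|5)=-1; sign (−1)^0·-1^-2·-1^0 = +1.
(a,b)_19: α=0, u≡8; β=1, v≡18 (mod 19); (8|19)=-1, (18|19)=-1; sign (−1)^0·-1^1·-1^0 = -1.
(a,b)_13: α=0, u≡5; β=3, v≡5 (mod 13); (5|13)=-1, (5|13)=-1; sign (−1)^0·-1^3·-1^0 = -1.
(a,b)_29: α=0, u≡28; β=1, v≡3 (mod 29); (28|29)=+1, (3|29)=-1; sign (−1)^0·+1^1·-1^0 = +1.
(a,b)_3: α=-2, u≡2; β=0, v≡1 (mod 3); (2|3)=-1, (1|3)=+1; sign (−1)^0·-1^0·+1^-2 = +1.
(a,b)_7: α=3, u≡5; β=0, v≡3 (mod 7); (5|7)=-1, (3|7)=-1; sign (−1)^0·-1^0·-1^3 = -1.
(a,b)_2: α=2, β=0; u≡1, v≡5 (mod 8); ε(u)ε(v)=0·0, αω(v)=2·1, βω(u)=0·0; sum ≡ 0  ⇒  +1.
(a,b)_∞: sgn(-7)=−, sgn(-7163)=−, so -1.
|Ram(-7, -7163)| = 4, even; anisotropic at {7, 13, 19, ∞}.

[7, 13, 19, inf]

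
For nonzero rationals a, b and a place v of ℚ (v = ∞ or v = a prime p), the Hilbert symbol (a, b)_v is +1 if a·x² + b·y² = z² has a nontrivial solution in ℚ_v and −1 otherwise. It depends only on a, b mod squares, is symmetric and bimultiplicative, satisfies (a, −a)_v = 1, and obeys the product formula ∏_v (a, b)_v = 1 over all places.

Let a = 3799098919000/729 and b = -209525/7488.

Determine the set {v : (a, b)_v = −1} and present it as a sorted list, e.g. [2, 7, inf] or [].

(a, b) ≡ (3190, -377) mod (ℚ^×)²; places V = {2, 3, 5, 7, 11, 13, 17, 29, ∞}.
(a,b)_29: α=3, u≡13; β=1, v≡9 (mod 29); (13|29)=+1, (9|29)=+1; sign (−1)^0·+1^1·+1^3 = +1.
(a,b)_11: α=1, u≡1; β=0, v≡10 (mod 11); (1|11)=+1, (10|11)=-1; sign (−1)^0·+1^0·-1^1 = -1.
(a,b)_3: α=-6, u≡1; β=-2, v≡1 (mod 3); (1|3)=+1, (1|3)=+1; sign (−1)^0·+1^-2·+1^-6 = +1.
(a,b)_13: α=0, u≡8; β=-1, v≡12 (mod 13); (8|13)=-1, (12|13)=+1; sign (−1)^0·-1^-1·+1^0 = -1.
(a,b)_7: α=2, u≡6; β=0, v≡4 (mod 7); (6|7)=-1, (4|7)=+1; sign (−1)^0·-1^0·+1^2 = +1.
(a,b)_∞: sgn(3190)=+, sgn(-377)=−, so +1.
(a,b)_5: α=3, u≡3; β=2, v≡3 (mod 5); (3|5)=-1, (3|5)=-1; sign (−1)^0·-1^2·-1^3 = -1.
(a,b)_17: α=2, u≡11; β=2, v≡5 (mod 17); (11|17)=-1, (5|17)=-1; sign (−1)^0·-1^2·-1^2 = +1.
(a,b)_2: α=3, β=-6; u≡3, v≡7 (mod 8); ε(u)ε(v)=1·1, αω(v)=3·0, βω(u)=-6·1; sum ≡ 1  ⇒  -1.
|Ram(3190, -377)| = 4, even; anisotropic at {2, 5, 11, 13}.

[2, 5, 11, 13]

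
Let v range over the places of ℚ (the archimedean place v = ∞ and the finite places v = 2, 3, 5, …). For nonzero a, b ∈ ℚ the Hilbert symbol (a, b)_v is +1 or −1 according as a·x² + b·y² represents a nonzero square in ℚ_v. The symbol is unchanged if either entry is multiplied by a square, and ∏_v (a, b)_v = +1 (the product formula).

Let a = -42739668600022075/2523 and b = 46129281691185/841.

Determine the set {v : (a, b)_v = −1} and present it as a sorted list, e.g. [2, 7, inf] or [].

Mod squares: a ≡ -561, b ≡ 2185. Check v ∈ {∞, 2, 3, 5, 7, 11, 17, 19, 23, 29, 37}.
v=11: a=11^3·(≡3), b=11^2·(≡10) mod 11; (3|11)=+1, (10|11)=-1; (−1)^{3·2·5}·(+1)^2·(-1)^3 = -1.
v=17: a=17^3·(≡16), b=17^2·(≡1) mod 17; (16|17)=+1, (1|17)=+1; (−1)^{3·2·8}·(+1)^2·(+1)^3 = +1.
v=∞: -561 < 0 and 2185 > 0  ⇒  (a,b)_∞ = +1.
v=5: a=5^2·(≡4), b=5^1·(≡2) mod 5; (4|5)=+1, (2|5)=-1; (−1)^{2·1·2}·(+1)^1·(-1)^2 = +1.
v=37: a=37^2·(≡6), b=37^2·(≡32) mod 37; (6|37)=-1, (32|37)=-1; (−1)^{2·2·18}·(-1)^2·(-1)^2 = +1.
v=7: a=7^0·(≡6), b=7^2·(≡4) mod 7; (6|7)=-1, (4|7)=+1; (−1)^{0·2·3}·(-1)^2·(+1)^0 = +1.
v=23: a=23^2·(≡19), b=23^1·(≡13) mod 23; (19|23)=-1, (13|23)=+1; (−1)^{2·1·11}·(-1)^1·(+1)^2 = -1.
v=29: a=29^-2·(≡8), b=29^-2·(≡27) mod 29; (8|29)=-1, (27|29)=-1; (−1)^{-2·-2·14}·(-1)^-2·(-1)^-2 = +1.
v=19: a=19^2·(≡17), b=19^1·(≡11) mod 19; (17|19)=+1, (11|19)=+1; (−1)^{2·1·9}·(+1)^1·(+1)^2 = +1.
v=2: v_2(a)=0, v_2(b)=0; units ≡ 7, 1 (mod 8); ε·ε+αω+βω = 1·0+0·0+0·0 ≡ 0  ⇒  (a,b)_2 = +1.
v=3: a=3^-1·(≡2), b=3^2·(≡1) mod 3; (2|3)=-1, (1|3)=+1; (−1)^{-1·2·1}·(-1)^2·(+1)^-1 = +1.
|Ram(-561, 2185)| = 2, even; anisotropic at {11, 23}.

[11, 23]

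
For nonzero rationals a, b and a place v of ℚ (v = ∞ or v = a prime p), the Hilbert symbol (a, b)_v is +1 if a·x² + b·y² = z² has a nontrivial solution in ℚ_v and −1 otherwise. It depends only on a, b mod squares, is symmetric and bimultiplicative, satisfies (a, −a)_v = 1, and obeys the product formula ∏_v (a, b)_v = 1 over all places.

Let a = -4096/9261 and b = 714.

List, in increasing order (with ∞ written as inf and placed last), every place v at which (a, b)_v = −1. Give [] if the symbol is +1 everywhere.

[2, 7]

(a, b) ≡ (-21, 714) mod (ℚ^×)²; places V = {2, 3, 7, 17, ∞}.
(a,b)_∞: sgn(-21)=−, sgn(714)=+, so +1.
(a,b)_3: α=-3, u≡2; β=1, v≡1 (mod 3); (2|3)=-1, (1|3)=+1; sign (−1)^1·-1^1·+1^-3 = +1.
(a,b)_2: α=12, β=1; u≡3, v≡5 (mod 8); ε(u)ε(v)=1·0, αω(v)=12·1, βω(u)=1·1; sum ≡ 1  ⇒  -1.
(a,b)_17: α=0, u≡4; β=1, v≡8 (mod 17); (4|17)=+1, (8|17)=+1; sign (−1)^0·+1^1·+1^0 = +1.
(a,b)_7: α=-3, u≡1; β=1, v≡4 (mod 7); (1|7)=+1, (4|7)=+1; sign (−1)^1·+1^1·+1^-3 = -1.
(-21, 714 / ℚ) ramifies at {2, 7}: a division algebra.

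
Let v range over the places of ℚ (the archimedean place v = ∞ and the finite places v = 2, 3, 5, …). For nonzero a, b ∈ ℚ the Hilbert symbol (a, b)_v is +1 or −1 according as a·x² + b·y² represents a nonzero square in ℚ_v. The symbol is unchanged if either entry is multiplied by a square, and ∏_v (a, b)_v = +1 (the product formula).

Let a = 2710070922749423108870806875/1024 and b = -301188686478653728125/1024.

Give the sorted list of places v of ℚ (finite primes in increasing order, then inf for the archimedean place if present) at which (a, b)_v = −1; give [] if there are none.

Mod squares: a ≡ 5934299, b ≡ -19285. Check v ∈ {∞, 2, 3, 5, 7, 19, 23, 29, 31, 41}.
v=5: a=5^4·(≡4), b=5^5·(≡3) mod 5; (4|5)=+1, (3|5)=-1; (−1)^{4·5·2}·(+1)^5·(-1)^4 = +1.
v=31: a=31^3·(≡2), b=31^2·(≡25) mod 31; (2|31)=+1, (25|31)=+1; (−1)^{3·2·15}·(+1)^2·(+1)^3 = +1.
v=19: a=19^4·(≡2), b=19^3·(≡5) mod 19; (2|19)=-1, (5|19)=+1; (−1)^{4·3·9}·(-1)^3·(+1)^4 = -1.
v=23: a=23^3·(≡14), b=23^2·(≡2) mod 23; (14|23)=-1, (2|23)=+1; (−1)^{3·2·11}·(-1)^2·(+1)^3 = +1.
v=∞: 5934299 > 0 and -19285 < 0  ⇒  (a,b)_∞ = +1.
v=7: a=7^1·(≡4), b=7^1·(≡6) mod 7; (4|7)=+1, (6|7)=-1; (−1)^{1·1·3}·(+1)^1·(-1)^1 = +1.
v=3: a=3^8·(≡2), b=3^4·(≡2) mod 3; (2|3)=-1, (2|3)=-1; (−1)^{8·4·1}·(-1)^4·(-1)^8 = +1.
v=2: v_2(a)=-10, v_2(b)=-10; units ≡ 3, 3 (mod 8); ε·ε+αω+βω = 1·1+-10·1+-10·1 ≡ 1  ⇒  (a,b)_2 = -1.
v=29: a=29^1·(≡22), b=29^1·(≡3) mod 29; (22|29)=+1, (3|29)=-1; (−1)^{1·1·14}·(+1)^1·(-1)^1 = -1.
v=41: a=41^3·(≡5), b=41^2·(≡28) mod 41; (5|41)=+1, (28|41)=-1; (−1)^{3·2·20}·(+1)^2·(-1)^3 = -1.
Ram(5934299, -19285) = {2, 19, 29, 41}; no ℚ_2-point on the conic.

[2, 19, 29, 41]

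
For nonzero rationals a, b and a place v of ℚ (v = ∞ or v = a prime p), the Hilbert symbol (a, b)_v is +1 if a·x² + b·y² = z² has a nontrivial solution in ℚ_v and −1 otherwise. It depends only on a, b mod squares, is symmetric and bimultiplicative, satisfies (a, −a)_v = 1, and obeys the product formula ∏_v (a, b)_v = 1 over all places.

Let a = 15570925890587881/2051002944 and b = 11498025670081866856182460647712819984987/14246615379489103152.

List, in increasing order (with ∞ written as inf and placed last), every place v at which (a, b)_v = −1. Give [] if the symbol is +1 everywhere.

[41, 43]

(a, b) ≡ (8569, 1105401) mod (ℚ^×)²; places V = {2, 3, 7, 11, 17, 19, 23, 29, 37, 41, 43, 47, ∞}.
(a,b)_3: α=-4, u≡1; β=-9, v≡1 (mod 3); (1|3)=+1, (1|3)=+1; sign (−1)^0·+1^-9·+1^-4 = +1.
(a,b)_23: α=2, u≡3; β=4, v≡15 (mod 23); (3|23)=+1, (15|23)=-1; sign (−1)^0·+1^4·-1^2 = +1.
(a,b)_47: α=2, u≡11; β=6, v≡37 (mod 47); (11|47)=-1, (37|47)=+1; sign (−1)^0·-1^6·+1^2 = +1.
(a,b)_41: α=1, u≡39; β=3, v≡11 (mod 41); (39|41)=+1, (11|41)=-1; sign (−1)^0·+1^3·-1^1 = -1.
(a,b)_29: α=2, u≡15; β=2, v≡8 (mod 29); (15|29)=-1, (8|29)=-1; sign (−1)^0·-1^2·-1^2 = +1.
(a,b)_11: α=1, u≡9; β=3, v≡2 (mod 11); (9|11)=+1, (2|11)=-1; sign (−1)^1·+1^3·-1^1 = +1.
(a,b)_∞: sgn(8569)=+, sgn(1105401)=+, so +1.
(a,b)_2: α=-6, β=-4; u≡1, v≡1 (mod 8); ε(u)ε(v)=0·0, αω(v)=-6·0, βω(u)=-4·0; sum ≡ 0  ⇒  +1.
(a,b)_7: α=0, u≡4; β=2, v≡3 (mod 7); (4|7)=+1, (3|7)=-1; sign (−1)^0·+1^2·-1^0 = +1.
(a,b)_19: α=1, u≡12; β=3, v≡16 (mod 19); (12|19)=-1, (16|19)=+1; sign (−1)^1·-1^3·+1^1 = +1.
(a,b)_43: α=2, u≡42; β=5, v≡17 (mod 43); (42|43)=-1, (17|43)=+1; sign (−1)^0·-1^5·+1^2 = -1.
(a,b)_37: α=-2, u≡31; β=-4, v≡27 (mod 37); (31|37)=-1, (27|37)=+1; sign (−1)^0·-1^-4·+1^-2 = +1.
(a,b)_17: α=-2, u≡8; β=-6, v≡14 (mod 17); (8|17)=+1, (14|17)=-1; sign (−1)^0·+1^-6·-1^-2 = +1.
(8569, 1105401 / ℚ) ramifies at {41, 43}: a division algebra.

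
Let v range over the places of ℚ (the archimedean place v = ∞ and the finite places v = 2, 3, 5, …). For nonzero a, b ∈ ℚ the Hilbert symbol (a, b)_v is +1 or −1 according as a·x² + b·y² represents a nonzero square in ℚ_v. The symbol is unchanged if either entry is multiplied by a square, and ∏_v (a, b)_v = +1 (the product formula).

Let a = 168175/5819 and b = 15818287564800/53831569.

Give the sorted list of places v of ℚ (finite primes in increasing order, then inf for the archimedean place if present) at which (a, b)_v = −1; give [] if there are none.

[2, 11]

(a, b) ≡ (77, 2) mod (ℚ^×)²; places V = {2, 3, 5, 7, 11, 23, 29, 31, ∞}.
(a,b)_23: α=-2, u≡2; β=-2, v≡3 (mod 23); (2|23)=+1, (3|23)=+1; sign (−1)^0·+1^-2·+1^-2 = +1.
(a,b)_∞: sgn(77)=+, sgn(2)=+, so +1.
(a,b)_29: α=0, u≡17; β=-2, v≡8 (mod 29); (17|29)=-1, (8|29)=-1; sign (−1)^0·-1^-2·-1^0 = +1.
(a,b)_31: α=2, u≡15; β=2, v≡25 (mod 31); (15|31)=-1, (25|31)=+1; sign (−1)^0·-1^2·+1^2 = +1.
(a,b)_7: α=1, u≡4; β=2, v≡1 (mod 7); (4|7)=+1, (1|7)=+1; sign (−1)^0·+1^2·+1^1 = +1.
(a,b)_5: α=2, u≡3; β=2, v≡3 (mod 5); (3|5)=-1, (3|5)=-1; sign (−1)^0·-1^2·-1^2 = +1.
(a,b)_3: α=0, u≡2; β=8, v≡2 (mod 3); (2|3)=-1, (2|3)=-1; sign (−1)^0·-1^8·-1^0 = +1.
(a,b)_11: α=-1, u≡7; β=-2, v≡10 (mod 11); (7|11)=-1, (10|11)=-1; sign (−1)^0·-1^-2·-1^-1 = -1.
(a,b)_2: α=0, β=11; u≡5, v≡1 (mod 8); ε(u)ε(v)=0·0, αω(v)=0·0, βω(u)=11·1; sum ≡ 1  ⇒  -1.
|Ram(77, 2)| = 2, even; anisotropic at {2, 11}.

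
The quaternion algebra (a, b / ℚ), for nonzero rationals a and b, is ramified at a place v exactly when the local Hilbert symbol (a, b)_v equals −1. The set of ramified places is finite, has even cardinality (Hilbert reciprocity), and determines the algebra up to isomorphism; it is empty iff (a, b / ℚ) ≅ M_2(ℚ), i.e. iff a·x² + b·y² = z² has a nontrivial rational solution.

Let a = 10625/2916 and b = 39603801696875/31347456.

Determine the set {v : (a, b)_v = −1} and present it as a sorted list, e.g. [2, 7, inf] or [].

[3, 5]

(a, b) ≡ (17, 62985) mod (ℚ^×)²; places V = {2, 3, 5, 7, 13, 17, 19, 29, ∞}.
(a,b)_19: α=0, u≡11; β=3, v≡4 (mod 19); (11|19)=+1, (4|19)=+1; sign (−1)^0·+1^3·+1^0 = +1.
(a,b)_29: α=0, u≡17; β=2, v≡11 (mod 29); (17|29)=-1, (11|29)=-1; sign (−1)^0·-1^2·-1^0 = +1.
(a,b)_7: α=0, u≡5; β=-4, v≡3 (mod 7); (5|7)=-1, (3|7)=-1; sign (−1)^0·-1^-4·-1^0 = +1.
(a,b)_13: α=0, u≡1; β=3, v≡10 (mod 13); (1|13)=+1, (10|13)=+1; sign (−1)^0·+1^3·+1^0 = +1.
(a,b)_∞: sgn(17)=+, sgn(62985)=+, so +1.
(a,b)_17: α=1, u≡9; β=-1, v≡4 (mod 17); (9|17)=+1, (4|17)=+1; sign (−1)^0·+1^-1·+1^1 = +1.
(a,b)_2: α=-2, β=-8; u≡1, v≡1 (mod 8); ε(u)ε(v)=0·0, αω(v)=-2·0, βω(u)=-8·0; sum ≡ 0  ⇒  +1.
(a,b)_3: α=-6, u≡2; β=-1, v≡1 (mod 3); (2|3)=-1, (1|3)=+1; sign (−1)^0·-1^-1·+1^-6 = -1.
(a,b)_5: α=4, u≡2; β=5, v≡3 (mod 5); (2|5)=-1, (3|5)=-1; sign (−1)^0·-1^5·-1^4 = -1.
|Ram(17, 62985)| = 2, even; anisotropic at {3, 5}.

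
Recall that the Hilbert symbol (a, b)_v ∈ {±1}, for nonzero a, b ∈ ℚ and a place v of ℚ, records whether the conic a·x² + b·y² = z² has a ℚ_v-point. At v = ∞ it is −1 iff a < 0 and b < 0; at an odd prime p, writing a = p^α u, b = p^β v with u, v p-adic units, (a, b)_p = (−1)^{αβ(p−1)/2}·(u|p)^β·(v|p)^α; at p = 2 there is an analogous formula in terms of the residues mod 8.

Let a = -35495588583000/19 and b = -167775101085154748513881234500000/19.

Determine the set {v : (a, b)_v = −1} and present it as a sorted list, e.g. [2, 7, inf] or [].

[3, 5, 19, 41, 47, inf]

(a, b) ≡ (-1699209330, -8398) mod (ℚ^×)²; places V = {2, 3, 5, 7, 13, 17, 19, 41, 47, ∞}.
(a,b)_5: α=3, u≡4; β=6, v≡3 (mod 5); (4|5)=+1, (3|5)=-1; sign (−1)^0·+1^6·-1^3 = -1.
(a,b)_41: α=1, u≡4; β=2, v≡11 (mod 41); (4|41)=+1, (11|41)=-1; sign (−1)^0·+1^2·-1^1 = -1.
(a,b)_19: α=-1, u≡10; β=-1, v≡3 (mod 19); (10|19)=-1, (3|19)=-1; sign (−1)^1·-1^-1·-1^-1 = -1.
(a,b)_7: α=3, u≡1; β=4, v≡2 (mod 7); (1|7)=+1, (2|7)=+1; sign (−1)^0·+1^4·+1^3 = +1.
(a,b)_17: α=1, u≡4; β=3, v≡16 (mod 17); (4|17)=+1, (16|17)=+1; sign (−1)^0·+1^3·+1^1 = +1.
(a,b)_3: α=5, u≡1; β=20, v≡2 (mod 3); (1|3)=+1, (2|3)=-1; sign (−1)^0·+1^20·-1^5 = -1.
(a,b)_13: α=1, u≡12; β=3, v≡12 (mod 13); (12|13)=+1, (12|13)=+1; sign (−1)^0·+1^3·+1^1 = +1.
(a,b)_∞: sgn(-1699209330)=−, sgn(-8398)=−, so -1.
(a,b)_2: α=3, β=5; u≡7, v≡1 (mod 8); ε(u)ε(v)=1·0, αω(v)=3·0, βω(u)=5·0; sum ≡ 0  ⇒  +1.
(a,b)_47: α=1, u≡44; β=2, v≡46 (mod 47); (44|47)=-1, (46|47)=-1; sign (−1)^0·-1^2·-1^1 = -1.
(-1699209330, -8398 / ℚ) ramifies at {3, 5, 19, 41, 47, ∞}: a division algebra.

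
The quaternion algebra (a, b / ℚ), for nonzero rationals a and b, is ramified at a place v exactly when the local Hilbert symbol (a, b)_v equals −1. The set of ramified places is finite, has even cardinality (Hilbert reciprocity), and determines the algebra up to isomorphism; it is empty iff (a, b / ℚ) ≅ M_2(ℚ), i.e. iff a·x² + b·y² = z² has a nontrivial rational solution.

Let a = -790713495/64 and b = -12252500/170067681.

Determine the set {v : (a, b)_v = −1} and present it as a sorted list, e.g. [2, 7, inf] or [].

(a, b) ≡ (-1084655, -29) mod (ℚ^×)²; places V = {2, 3, 5, 7, 11, 13, 23, 29, 37, 41, ∞}.
(a,b)_∞: sgn(-1084655)=−, sgn(-29)=−, so -1.
(a,b)_29: α=0, u≡2; β=1, v≡24 (mod 29); (2|29)=-1, (24|29)=+1; sign (−1)^0·-1^1·+1^0 = -1.
(a,b)_5: α=1, u≡4; β=4, v≡1 (mod 5); (4|5)=+1, (1|5)=+1; sign (−1)^0·+1^4·+1^1 = +1.
(a,b)_41: α=1, u≡36; β=0, v≡7 (mod 41); (36|41)=+1, (7|41)=-1; sign (−1)^0·+1^0·-1^1 = -1.
(a,b)_11: α=1, u≡7; β=0, v≡5 (mod 11); (7|11)=-1, (5|11)=+1; sign (−1)^0·-1^0·+1^1 = +1.
(a,b)_3: α=6, u≡1; β=-8, v≡1 (mod 3); (1|3)=+1, (1|3)=+1; sign (−1)^0·+1^-8·+1^6 = +1.
(a,b)_13: α=1, u≡1; β=2, v≡10 (mod 13); (1|13)=+1, (10|13)=+1; sign (−1)^0·+1^2·+1^1 = +1.
(a,b)_37: α=1, u≡36; β=0, v≡14 (mod 37); (36|37)=+1, (14|37)=-1; sign (−1)^0·+1^0·-1^1 = -1.
(a,b)_2: α=-6, β=2; u≡1, v≡3 (mod 8); ε(u)ε(v)=0·1, αω(v)=-6·1, βω(u)=2·0; sum ≡ 0  ⇒  +1.
(a,b)_23: α=0, u≡12; β=-2, v≡11 (mod 23); (12|23)=+1, (11|23)=-1; sign (−1)^0·+1^-2·-1^0 = +1.
(a,b)_7: α=0, u≡2; β=-2, v≡6 (mod 7); (2|7)=+1, (6|7)=-1; sign (−1)^0·+1^-2·-1^0 = +1.
(-1084655, -29 / ℚ) ramifies at {29, 37, 41, ∞}: a division algebra.

[29, 37, 41, inf]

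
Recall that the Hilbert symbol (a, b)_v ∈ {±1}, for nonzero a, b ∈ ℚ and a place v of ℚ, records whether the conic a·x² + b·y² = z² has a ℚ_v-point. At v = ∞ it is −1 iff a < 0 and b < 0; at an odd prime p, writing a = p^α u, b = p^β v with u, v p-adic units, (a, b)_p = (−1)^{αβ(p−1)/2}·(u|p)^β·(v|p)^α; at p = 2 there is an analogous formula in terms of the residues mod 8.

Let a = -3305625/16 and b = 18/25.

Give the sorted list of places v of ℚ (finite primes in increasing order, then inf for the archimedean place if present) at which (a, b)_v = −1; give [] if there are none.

Mod squares: a ≡ -5289, b ≡ 2. Check v ∈ {∞, 2, 3, 5, 41, 43}.
v=3: a=3^1·(≡1), b=3^2·(≡2) mod 3; (1|3)=+1, (2|3)=-1; (−1)^{1·2·1}·(+1)^2·(-1)^1 = -1.
v=2: v_2(a)=-4, v_2(b)=1; units ≡ 7, 1 (mod 8); ε·ε+αω+βω = 1·0+-4·0+1·0 ≡ 0  ⇒  (a,b)_2 = +1.
v=43: a=43^1·(≡14), b=43^0·(≡42) mod 43; (14|43)=+1, (42|43)=-1; (−1)^{1·0·21}·(+1)^0·(-1)^1 = -1.
v=5: a=5^4·(≡1), b=5^-2·(≡3) mod 5; (1|5)=+1, (3|5)=-1; (−1)^{4·-2·2}·(+1)^-2·(-1)^4 = +1.
v=41: a=41^1·(≡27), b=41^0·(≡4) mod 41; (27|41)=-1, (4|41)=+1; (−1)^{1·0·20}·(-1)^0·(+1)^1 = +1.
v=∞: -5289 < 0 and 2 > 0  ⇒  (a,b)_∞ = +1.
(-5289, 2 / ℚ) ramifies at {3, 43}: a division algebra.

[3, 43]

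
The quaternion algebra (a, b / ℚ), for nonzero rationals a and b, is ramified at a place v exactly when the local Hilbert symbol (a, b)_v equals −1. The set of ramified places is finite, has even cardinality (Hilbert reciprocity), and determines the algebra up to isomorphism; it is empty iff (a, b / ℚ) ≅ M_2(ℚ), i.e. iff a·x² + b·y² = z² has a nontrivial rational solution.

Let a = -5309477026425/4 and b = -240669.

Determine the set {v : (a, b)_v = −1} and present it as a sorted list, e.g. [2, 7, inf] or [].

(a, b) ≡ (-33, -221) mod (ℚ^×)²; places V = {2, 3, 5, 11, 13, 17, ∞}.
(a,b)_2: α=-2, β=0; u≡7, v≡3 (mod 8); ε(u)ε(v)=1·1, αω(v)=-2·1, βω(u)=0·0; sum ≡ 1  ⇒  -1.
(a,b)_∞: sgn(-33)=−, sgn(-221)=−, so -1.
(a,b)_17: α=2, u≡13; β=1, v≡4 (mod 17); (13|17)=+1, (4|17)=+1; sign (−1)^0·+1^1·+1^2 = +1.
(a,b)_11: α=5, u≡10; β=2, v≡2 (mod 11); (10|11)=-1, (2|11)=-1; sign (−1)^0·-1^2·-1^5 = -1.
(a,b)_13: α=2, u≡2; β=1, v≡12 (mod 13); (2|13)=-1, (12|13)=+1; sign (−1)^0·-1^1·+1^2 = -1.
(a,b)_5: α=2, u≡2; β=0, v≡1 (mod 5); (2|5)=-1, (1|5)=+1; sign (−1)^0·-1^0·+1^2 = +1.
(a,b)_3: α=3, u≡1; β=2, v≡1 (mod 3); (1|3)=+1, (1|3)=+1; sign (−1)^0·+1^2·+1^3 = +1.
|Ram(-33, -221)| = 4, even; anisotropic at {2, 11, 13, ∞}.

[2, 11, 13, inf]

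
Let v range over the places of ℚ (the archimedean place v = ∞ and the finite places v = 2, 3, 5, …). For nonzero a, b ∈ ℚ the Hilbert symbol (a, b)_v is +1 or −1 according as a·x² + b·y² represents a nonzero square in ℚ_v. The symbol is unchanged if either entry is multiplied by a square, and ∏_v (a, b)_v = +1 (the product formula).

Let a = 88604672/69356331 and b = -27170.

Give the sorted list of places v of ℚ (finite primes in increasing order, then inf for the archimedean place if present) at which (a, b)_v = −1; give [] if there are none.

(a, b) ≡ (22, -27170) mod (ℚ^×)²; places V = {2, 3, 5, 11, 13, 19, 31, ∞}.
(a,b)_19: α=0, u≡18; β=1, v≡14 (mod 19); (18|19)=-1, (14|19)=-1; sign (−1)^0·-1^1·-1^0 = -1.
(a,b)_11: α=-1, u≡10; β=1, v≡5 (mod 11); (10|11)=-1, (5|11)=+1; sign (−1)^1·-1^1·+1^-1 = +1.
(a,b)_3: α=-8, u≡1; β=0, v≡1 (mod 3); (1|3)=+1, (1|3)=+1; sign (−1)^0·+1^0·+1^-8 = +1.
(a,b)_5: α=0, u≡2; β=1, v≡1 (mod 5); (2|5)=-1, (1|5)=+1; sign (−1)^0·-1^1·+1^0 = -1.
(a,b)_2: α=19, β=1; u≡3, v≡7 (mod 8); ε(u)ε(v)=1·1, αω(v)=19·0, βω(u)=1·1; sum ≡ 0  ⇒  +1.
(a,b)_13: α=2, u≡10; β=1, v≡3 (mod 13); (10|13)=+1, (3|13)=+1; sign (−1)^0·+1^1·+1^2 = +1.
(a,b)_∞: sgn(22)=+, sgn(-27170)=−, so +1.
(a,b)_31: α=-2, u≡23; β=0, v≡17 (mod 31); (23|31)=-1, (17|31)=-1; sign (−1)^0·-1^0·-1^-2 = +1.
Ram(22, -27170) = {5, 19}; no ℚ_5-point on the conic.

[5, 19]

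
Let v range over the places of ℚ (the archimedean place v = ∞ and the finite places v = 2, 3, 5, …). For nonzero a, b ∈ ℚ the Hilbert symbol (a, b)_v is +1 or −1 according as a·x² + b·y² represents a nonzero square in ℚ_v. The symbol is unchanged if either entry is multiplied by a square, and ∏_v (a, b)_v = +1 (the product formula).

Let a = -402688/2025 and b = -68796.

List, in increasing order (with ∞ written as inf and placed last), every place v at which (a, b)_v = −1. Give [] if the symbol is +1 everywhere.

[3, inf]

Mod squares: a ≡ -13, b ≡ -39. Check v ∈ {∞, 2, 3, 5, 7, 11, 13}.
v=13: a=13^1·(≡12), b=13^1·(≡12) mod 13; (12|13)=+1, (12|13)=+1; (−1)^{1·1·6}·(+1)^1·(+1)^1 = +1.
v=2: v_2(a)=8, v_2(b)=2; units ≡ 3, 1 (mod 8); ε·ε+αω+βω = 1·0+8·0+2·1 ≡ 0  ⇒  (a,b)_2 = +1.
v=11: a=11^2·(≡5), b=11^0·(≡9) mod 11; (5|11)=+1, (9|11)=+1; (−1)^{2·0·5}·(+1)^0·(+1)^2 = +1.
v=3: a=3^-4·(≡2), b=3^3·(≡2) mod 3; (2|3)=-1, (2|3)=-1; (−1)^{-4·3·1}·(-1)^3·(-1)^-4 = -1.
v=∞: -13 < 0 and -39 < 0  ⇒  (a,b)_∞ = -1.
v=5: a=5^-2·(≡2), b=5^0·(≡4) mod 5; (2|5)=-1, (4|5)=+1; (−1)^{-2·0·2}·(-1)^0·(+1)^-2 = +1.
v=7: a=7^0·(≡4), b=7^2·(≡3) mod 7; (4|7)=+1, (3|7)=-1; (−1)^{0·2·3}·(+1)^2·(-1)^0 = +1.
Ram(-13, -39) = {3, ∞}; no ℚ_3-point on the conic.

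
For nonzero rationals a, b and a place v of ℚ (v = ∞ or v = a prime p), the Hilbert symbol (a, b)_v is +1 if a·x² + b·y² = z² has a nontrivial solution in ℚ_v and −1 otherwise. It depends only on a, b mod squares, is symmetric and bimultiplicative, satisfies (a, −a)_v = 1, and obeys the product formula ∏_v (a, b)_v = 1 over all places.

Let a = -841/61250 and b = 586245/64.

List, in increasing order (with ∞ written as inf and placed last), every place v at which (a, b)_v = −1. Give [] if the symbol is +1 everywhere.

Mod squares: a ≡ -2, b ≡ 4845. Check v ∈ {∞, 2, 3, 5, 7, 11, 17, 19, 29}.
v=11: a=11^0·(≡3), b=11^2·(≡3) mod 11; (3|11)=+1, (3|11)=+1; (−1)^{0·2·5}·(+1)^2·(+1)^0 = +1.
v=7: a=7^-2·(≡5), b=7^0·(≡2) mod 7; (5|7)=-1, (2|7)=+1; (−1)^{-2·0·3}·(-1)^0·(+1)^-2 = +1.
v=19: a=19^0·(≡4), b=19^1·(≡8) mod 19; (4|19)=+1, (8|19)=-1; (−1)^{0·1·9}·(+1)^1·(-1)^0 = +1.
v=5: a=5^-4·(≡3), b=5^1·(≡1) mod 5; (3|5)=-1, (1|5)=+1; (−1)^{-4·1·2}·(-1)^1·(+1)^-4 = -1.
v=2: v_2(a)=-1, v_2(b)=-6; units ≡ 7, 5 (mod 8); ε·ε+αω+βω = 1·0+-1·1+-6·0 ≡ 1  ⇒  (a,b)_2 = -1.
v=∞: -2 < 0 and 4845 > 0  ⇒  (a,b)_∞ = +1.
v=29: a=29^2·(≡14), b=29^0·(≡21) mod 29; (14|29)=-1, (21|29)=-1; (−1)^{2·0·14}·(-1)^0·(-1)^2 = +1.
v=3: a=3^0·(≡1), b=3^1·(≡1) mod 3; (1|3)=+1, (1|3)=+1; (−1)^{0·1·1}·(+1)^1·(+1)^0 = +1.
v=17: a=17^0·(≡8), b=17^1·(≡2) mod 17; (8|17)=+1, (2|17)=+1; (−1)^{0·1·8}·(+1)^1·(+1)^0 = +1.
|Ram(-2, 4845)| = 2, even; anisotropic at {2, 5}.

[2, 5]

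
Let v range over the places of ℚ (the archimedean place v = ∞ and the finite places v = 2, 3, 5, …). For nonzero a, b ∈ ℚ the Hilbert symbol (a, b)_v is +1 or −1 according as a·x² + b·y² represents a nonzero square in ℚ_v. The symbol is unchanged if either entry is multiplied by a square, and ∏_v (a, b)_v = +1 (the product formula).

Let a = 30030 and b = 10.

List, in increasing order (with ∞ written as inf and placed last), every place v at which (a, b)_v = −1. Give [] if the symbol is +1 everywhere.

[2, 5, 7, 11]

Mod squares: a ≡ 30030, b ≡ 10. Check v ∈ {∞, 2, 3, 5, 7, 11, 13}.
v=5: a=5^1·(≡1), b=5^1·(≡2) mod 5; (1|5)=+1, (2|5)=-1; (−1)^{1·1·2}·(+1)^1·(-1)^1 = -1.
v=7: a=7^1·(≡6), b=7^0·(≡3) mod 7; (6|7)=-1, (3|7)=-1; (−1)^{1·0·3}·(-1)^0·(-1)^1 = -1.
v=3: a=3^1·(≡2), b=3^0·(≡1) mod 3; (2|3)=-1, (1|3)=+1; (−1)^{1·0·1}·(-1)^0·(+1)^1 = +1.
v=2: v_2(a)=1, v_2(b)=1; units ≡ 7, 5 (mod 8); ε·ε+αω+βω = 1·0+1·1+1·0 ≡ 1  ⇒  (a,b)_2 = -1.
v=13: a=13^1·(≡9), b=13^0·(≡10) mod 13; (9|13)=+1, (10|13)=+1; (−1)^{1·0·6}·(+1)^0·(+1)^1 = +1.
v=11: a=11^1·(≡2), b=11^0·(≡10) mod 11; (2|11)=-1, (10|11)=-1; (−1)^{1·0·5}·(-1)^0·(-1)^1 = -1.
v=∞: 30030 > 0 and 10 > 0  ⇒  (a,b)_∞ = +1.
|Ram(30030, 10)| = 4, even; anisotropic at {2, 5, 7, 11}.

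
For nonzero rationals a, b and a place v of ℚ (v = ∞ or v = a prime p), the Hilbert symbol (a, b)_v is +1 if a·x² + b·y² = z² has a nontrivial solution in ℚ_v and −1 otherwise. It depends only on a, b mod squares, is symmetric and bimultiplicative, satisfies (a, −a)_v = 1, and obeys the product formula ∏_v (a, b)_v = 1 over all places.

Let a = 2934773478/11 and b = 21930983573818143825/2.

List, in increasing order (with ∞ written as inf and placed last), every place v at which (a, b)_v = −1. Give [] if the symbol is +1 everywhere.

(a, b) ≡ (1939938, 66) mod (ℚ^×)²; places V = {2, 3, 5, 7, 11, 13, 17, 19, 43, ∞}.
(a,b)_11: α=-1, u≡10; β=1, v≡2 (mod 11); (10|11)=-1, (2|11)=-1; sign (−1)^1·-1^1·-1^-1 = -1.
(a,b)_17: α=1, u≡7; β=2, v≡16 (mod 17); (7|17)=-1, (16|17)=+1; sign (−1)^0·-1^2·+1^1 = +1.
(a,b)_13: α=1, u≡3; β=2, v≡9 (mod 13); (3|13)=+1, (9|13)=+1; sign (−1)^0·+1^2·+1^1 = +1.
(a,b)_∞: sgn(1939938)=+, sgn(66)=+, so +1.
(a,b)_5: α=0, u≡3; β=2, v≡4 (mod 5); (3|5)=-1, (4|5)=+1; sign (−1)^0·-1^2·+1^0 = +1.
(a,b)_2: α=1, β=-1; u≡1, v≡1 (mod 8); ε(u)ε(v)=0·0, αω(v)=1·0, βω(u)=-1·0; sum ≡ 0  ⇒  +1.
(a,b)_43: α=2, u≡24; β=4, v≡10 (mod 43); (24|43)=+1, (10|43)=+1; sign (−1)^0·+1^4·+1^2 = +1.
(a,b)_19: α=1, u≡18; β=2, v≡9 (mod 19); (18|19)=-1, (9|19)=+1; sign (−1)^0·-1^2·+1^1 = +1.
(a,b)_3: α=3, u≡2; β=3, v≡1 (mod 3); (2|3)=-1, (1|3)=+1; sign (−1)^1·-1^3·+1^3 = +1.
(a,b)_7: α=1, u≡4; β=2, v≡6 (mod 7); (4|7)=+1, (6|7)=-1; sign (−1)^0·+1^2·-1^1 = -1.
|Ram(1939938, 66)| = 2, even; anisotropic at {7, 11}.

[7, 11]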